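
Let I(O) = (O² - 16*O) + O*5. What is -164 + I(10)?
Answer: -174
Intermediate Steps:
I(O) = O² - 11*O (I(O) = (O² - 16*O) + 5*O = O² - 11*O)
-164 + I(10) = -164 + 10*(-11 + 10) = -164 + 10*(-1) = -164 - 10 = -174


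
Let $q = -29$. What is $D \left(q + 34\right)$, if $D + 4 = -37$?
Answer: $-205$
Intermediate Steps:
$D = -41$ ($D = -4 - 37 = -41$)
$D \left(q + 34\right) = - 41 \left(-29 + 34\right) = \left(-41\right) 5 = -205$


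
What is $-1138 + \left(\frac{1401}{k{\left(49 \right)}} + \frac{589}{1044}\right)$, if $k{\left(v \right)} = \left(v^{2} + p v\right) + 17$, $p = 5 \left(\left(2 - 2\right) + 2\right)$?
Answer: $- \frac{215733620}{189747} \approx -1137.0$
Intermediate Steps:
$p = 10$ ($p = 5 \left(0 + 2\right) = 5 \cdot 2 = 10$)
$k{\left(v \right)} = 17 + v^{2} + 10 v$ ($k{\left(v \right)} = \left(v^{2} + 10 v\right) + 17 = 17 + v^{2} + 10 v$)
$-1138 + \left(\frac{1401}{k{\left(49 \right)}} + \frac{589}{1044}\right) = -1138 + \left(\frac{1401}{17 + 49^{2} + 10 \cdot 49} + \frac{589}{1044}\right) = -1138 + \left(\frac{1401}{17 + 2401 + 490} + 589 \cdot \frac{1}{1044}\right) = -1138 + \left(\frac{1401}{2908} + \frac{589}{1044}\right) = -1138 + \frac{198466}{189747} = - \frac{215733620}{189747}$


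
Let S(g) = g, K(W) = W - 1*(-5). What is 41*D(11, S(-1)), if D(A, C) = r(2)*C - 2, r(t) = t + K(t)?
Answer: -451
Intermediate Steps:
K(W) = 5 + W (K(W) = W + 5 = 5 + W)
r(t) = 5 + 2*t (r(t) = t + (5 + t) = 5 + 2*t)
D(A, C) = -2 + 9*C (D(A, C) = (5 + 2*2)*C - 2 = (5 + 4)*C - 2 = 9*C - 2 = -2 + 9*C)
41*D(11, S(-1)) = 41*(-2 + 9*(-1)) = 41*(-2 - 9) = 41*(-11) = -451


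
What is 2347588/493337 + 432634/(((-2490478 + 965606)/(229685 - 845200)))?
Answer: 65687814828051303/376137888932 ≈ 1.7464e+5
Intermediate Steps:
2347588/493337 + 432634/(((-2490478 + 965606)/(229685 - 845200))) = 2347588*(1/493337) + 432634/((-1524872/(-615515))) = 2347588/493337 + 432634/((-1524872*(-1/615515))) = 2347588/493337 + 432634/(1524872/615515) = 2347588/493337 + 432634*(615515/1524872) = 2347588/493337 + 133146358255/762436 = 65687814828051303/376137888932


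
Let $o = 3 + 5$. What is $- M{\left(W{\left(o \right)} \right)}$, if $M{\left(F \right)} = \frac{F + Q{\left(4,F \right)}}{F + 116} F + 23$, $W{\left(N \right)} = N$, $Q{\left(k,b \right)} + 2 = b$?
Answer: $- \frac{741}{31} \approx -23.903$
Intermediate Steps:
$Q{\left(k,b \right)} = -2 + b$
$o = 8$
$M{\left(F \right)} = 23 + \frac{F \left(-2 + 2 F\right)}{116 + F}$ ($M{\left(F \right)} = \frac{F + \left(-2 + F\right)}{F + 116} F + 23 = \frac{-2 + 2 F}{116 + F} F + 23 = \frac{F \left(-2 + 2 F\right)}{116 + F} + 23 = 23 + \frac{F \left(-2 + 2 F\right)}{116 + F}$)
$- M{\left(W{\left(o \right)} \right)} = - \frac{2668 + 2 \cdot 8^{2} + 21 \cdot 8}{116 + 8} = - \frac{2668 + 2 \cdot 64 + 168}{124} = - \frac{2668 + 128 + 168}{124} = - \frac{2964}{124} = \left(-1\right) \frac{741}{31} = - \frac{741}{31}$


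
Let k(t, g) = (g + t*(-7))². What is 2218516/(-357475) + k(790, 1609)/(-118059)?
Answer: -1919274193973/14067713675 ≈ -136.43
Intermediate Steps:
k(t, g) = (g - 7*t)²
2218516/(-357475) + k(790, 1609)/(-118059) = 2218516/(-357475) + (1609 - 7*790)²/(-118059) = 2218516*(-1/357475) + (1609 - 5530)²*(-1/118059) = -2218516/357475 + (-3921)²*(-1/118059) = -2218516/357475 + 15374241*(-1/118059) = -2218516/357475 - 5124747/39353 = -1919274193973/14067713675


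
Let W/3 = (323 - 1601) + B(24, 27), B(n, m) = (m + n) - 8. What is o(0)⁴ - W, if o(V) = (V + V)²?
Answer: 3705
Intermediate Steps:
o(V) = 4*V² (o(V) = (2*V)² = 4*V²)
B(n, m) = -8 + m + n
W = -3705 (W = 3*((323 - 1601) + (-8 + 27 + 24)) = 3*(-1278 + 43) = 3*(-1235) = -3705)
o(0)⁴ - W = (4*0²)⁴ - 1*(-3705) = (4*0)⁴ + 3705 = 0⁴ + 3705 = 0 + 3705 = 3705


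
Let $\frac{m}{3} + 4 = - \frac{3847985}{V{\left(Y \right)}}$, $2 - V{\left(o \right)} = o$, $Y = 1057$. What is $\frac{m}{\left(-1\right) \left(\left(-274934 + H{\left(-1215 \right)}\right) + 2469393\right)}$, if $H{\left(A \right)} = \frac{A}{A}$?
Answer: $- \frac{2306259}{463031060} \approx -0.0049808$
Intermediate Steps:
$V{\left(o \right)} = 2 - o$
$H{\left(A \right)} = 1$
$m = \frac{2306259}{211}$ ($m = -12 + 3 \left(- \frac{3847985}{2 - 1057}\right) = -12 + 3 \left(- \frac{3847985}{-1055}\right) = -12 + 3 \left(\left(-3847985\right) \left(- \frac{1}{1055}\right)\right) = -12 + 3 \cdot \frac{769597}{211} = -12 + \frac{2308791}{211} = \frac{2306259}{211} \approx 10930.0$)
$\frac{m}{\left(-1\right) \left(\left(-274934 + H{\left(-1215 \right)}\right) + 2469393\right)} = \frac{2306259}{211 \left(- (\left(-274934 + 1\right) + 2469393)\right)} = \frac{2306259}{211 \left(- (-274933 + 2469393)\right)} = \frac{2306259}{211 \left(\left(-1\right) 2194460\right)} = \frac{2306259}{211 \left(-2194460\right)} = \frac{2306259}{211} \left(- \frac{1}{2194460}\right) = - \frac{2306259}{463031060}$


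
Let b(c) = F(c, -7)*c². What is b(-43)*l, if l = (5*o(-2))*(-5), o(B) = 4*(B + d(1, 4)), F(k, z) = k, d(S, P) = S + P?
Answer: 23852100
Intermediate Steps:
d(S, P) = P + S
o(B) = 20 + 4*B (o(B) = 4*(B + (4 + 1)) = 4*(B + 5) = 4*(5 + B) = 20 + 4*B)
l = -300 (l = (5*(20 + 4*(-2)))*(-5) = (5*(20 - 8))*(-5) = (5*12)*(-5) = 60*(-5) = -300)
b(c) = c³ (b(c) = c*c² = c³)
b(-43)*l = (-43)³*(-300) = -79507*(-300) = 23852100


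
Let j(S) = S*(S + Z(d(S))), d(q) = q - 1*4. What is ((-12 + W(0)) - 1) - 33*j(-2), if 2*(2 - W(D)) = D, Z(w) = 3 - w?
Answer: 451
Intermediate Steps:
d(q) = -4 + q (d(q) = q - 4 = -4 + q)
W(D) = 2 - D/2
j(S) = 7*S (j(S) = S*(S + (3 - (-4 + S))) = S*(S + (3 + (4 - S))) = S*(S + (7 - S)) = S*7 = 7*S)
((-12 + W(0)) - 1) - 33*j(-2) = ((-12 + (2 - ½*0)) - 1) - 231*(-2) = ((-12 + (2 + 0)) - 1) - 33*(-14) = ((-12 + 2) - 1) + 462 = (-10 - 1) + 462 = -11 + 462 = 451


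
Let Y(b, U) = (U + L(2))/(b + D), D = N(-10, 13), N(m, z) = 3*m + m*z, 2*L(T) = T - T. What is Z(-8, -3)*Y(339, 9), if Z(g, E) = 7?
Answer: 63/179 ≈ 0.35196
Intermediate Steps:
L(T) = 0 (L(T) = (T - T)/2 = (½)*0 = 0)
D = -160 (D = -10*(3 + 13) = -10*16 = -160)
Y(b, U) = U/(-160 + b) (Y(b, U) = (U + 0)/(b - 160) = U/(-160 + b))
Z(-8, -3)*Y(339, 9) = 7*(9/(-160 + 339)) = 7*(9/179) = 63/179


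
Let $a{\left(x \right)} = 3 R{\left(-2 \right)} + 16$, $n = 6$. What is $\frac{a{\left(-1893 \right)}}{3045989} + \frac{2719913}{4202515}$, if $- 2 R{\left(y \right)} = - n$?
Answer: $\frac{8284930141832}{12800814462335} \approx 0.64722$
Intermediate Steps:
$R{\left(y \right)} = 3$ ($R{\left(y \right)} = - \frac{\left(-1\right) 6}{2} = \left(- \frac{1}{2}\right) \left(-6\right) = 3$)
$a{\left(x \right)} = 25$ ($a{\left(x \right)} = 3 \cdot 3 + 16 = 9 + 16 = 25$)
$\frac{a{\left(-1893 \right)}}{3045989} + \frac{2719913}{4202515} = \frac{25}{3045989} + \frac{2719913}{4202515} = \frac{8284930141832}{12800814462335}$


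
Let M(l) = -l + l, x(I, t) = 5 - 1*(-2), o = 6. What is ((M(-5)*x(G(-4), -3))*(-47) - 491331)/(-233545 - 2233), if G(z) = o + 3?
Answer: 491331/235778 ≈ 2.0839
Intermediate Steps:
G(z) = 9 (G(z) = 6 + 3 = 9)
x(I, t) = 7 (x(I, t) = 5 + 2 = 7)
M(l) = 0
((M(-5)*x(G(-4), -3))*(-47) - 491331)/(-233545 - 2233) = ((0*7)*(-47) - 491331)/(-233545 - 2233) = (0*(-47) - 491331)/(-235778) = (0 - 491331)*(-1/235778) = -491331*(-1/235778) = 491331/235778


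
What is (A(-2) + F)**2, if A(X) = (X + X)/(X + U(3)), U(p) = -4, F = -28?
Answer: 6724/9 ≈ 747.11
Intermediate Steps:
A(X) = 2*X/(-4 + X) (A(X) = (X + X)/(X - 4) = (2*X)/(-4 + X) = 2*X/(-4 + X))
(A(-2) + F)**2 = (2*(-2)/(-4 - 2) - 28)**2 = (2*(-2)/(-6) - 28)**2 = (2*(-2)*(-1/6) - 28)**2 = (2/3 - 28)**2 = (-82/3)**2 = 6724/9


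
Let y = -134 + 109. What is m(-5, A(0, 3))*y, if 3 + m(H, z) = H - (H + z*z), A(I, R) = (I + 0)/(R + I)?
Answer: 75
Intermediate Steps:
A(I, R) = I/(I + R)
y = -25
m(H, z) = -3 - z² (m(H, z) = -3 + (H - (H + z*z)) = -3 + (H - (H + z²)) = -3 + (H + (-H - z²)) = -3 - z²)
m(-5, A(0, 3))*y = (-3 - (0/(0 + 3))²)*(-25) = (-3 - (0/3)²)*(-25) = (-3 - (0*(⅓))²)*(-25) = (-3 - 1*0²)*(-25) = (-3 - 1*0)*(-25) = (-3 + 0)*(-25) = -3*(-25) = 75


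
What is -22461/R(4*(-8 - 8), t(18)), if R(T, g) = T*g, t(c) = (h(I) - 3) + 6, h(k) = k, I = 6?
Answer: 7487/192 ≈ 38.995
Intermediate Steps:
t(c) = 9 (t(c) = (6 - 3) + 6 = 3 + 6 = 9)
-22461/R(4*(-8 - 8), t(18)) = -22461*1/(36*(-8 - 8)) = -22461/((4*(-16))*9) = -22461/((-64*9)) = -22461/(-576) = -22461*(-1/576) = 7487/192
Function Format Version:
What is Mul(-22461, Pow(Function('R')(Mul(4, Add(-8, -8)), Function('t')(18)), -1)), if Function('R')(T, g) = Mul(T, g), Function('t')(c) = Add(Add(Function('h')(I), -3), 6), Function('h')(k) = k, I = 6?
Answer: Rational(7487, 192) ≈ 38.995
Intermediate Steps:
Function('t')(c) = 9 (Function('t')(c) = Add(Add(6, -3), 6) = Add(3, 6) = 9)
Mul(-22461, Pow(Function('R')(Mul(4, Add(-8, -8)), Function('t')(18)), -1)) = Mul(-22461, Pow(Mul(Mul(4, Add(-8, -8)), 9), -1)) = Mul(-22461, Pow(Mul(Mul(4, -16), 9), -1)) = Mul(-22461, Pow(Mul(-64, 9), -1)) = Mul(-22461, Pow(-576, -1)) = Mul(-22461, Rational(-1, 576)) = Rational(7487, 192)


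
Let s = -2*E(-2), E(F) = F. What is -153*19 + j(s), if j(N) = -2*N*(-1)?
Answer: -2899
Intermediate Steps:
s = 4 (s = -2*(-2) = 4)
j(N) = 2*N
-153*19 + j(s) = -153*19 + 2*4 = -2907 + 8 = -2899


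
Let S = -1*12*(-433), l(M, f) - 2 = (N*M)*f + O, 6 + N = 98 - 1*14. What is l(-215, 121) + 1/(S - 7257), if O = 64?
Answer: -4181983345/2061 ≈ -2.0291e+6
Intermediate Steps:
N = 78 (N = -6 + (98 - 1*14) = -6 + (98 - 14) = -6 + 84 = 78)
l(M, f) = 66 + 78*M*f (l(M, f) = 2 + ((78*M)*f + 64) = 2 + (78*M*f + 64) = 2 + (64 + 78*M*f) = 66 + 78*M*f)
S = 5196 (S = -12*(-433) = 5196)
l(-215, 121) + 1/(S - 7257) = (66 + 78*(-215)*121) + 1/(5196 - 7257) = (66 - 2029170) + 1/(-2061) = -2029104 - 1/2061 = -4181983345/2061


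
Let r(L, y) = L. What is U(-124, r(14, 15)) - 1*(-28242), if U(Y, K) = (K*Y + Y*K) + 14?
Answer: 24784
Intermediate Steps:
U(Y, K) = 14 + 2*K*Y (U(Y, K) = (K*Y + K*Y) + 14 = 2*K*Y + 14 = 14 + 2*K*Y)
U(-124, r(14, 15)) - 1*(-28242) = (14 + 2*14*(-124)) - 1*(-28242) = (14 - 3472) + 28242 = -3458 + 28242 = 24784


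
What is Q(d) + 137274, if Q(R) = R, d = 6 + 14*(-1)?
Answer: 137266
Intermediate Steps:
d = -8 (d = 6 - 14 = -8)
Q(d) + 137274 = -8 + 137274 = 137266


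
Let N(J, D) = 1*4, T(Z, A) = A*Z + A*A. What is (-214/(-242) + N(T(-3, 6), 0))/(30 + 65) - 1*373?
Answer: -4287044/11495 ≈ -372.95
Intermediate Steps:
T(Z, A) = A**2 + A*Z (T(Z, A) = A*Z + A**2 = A**2 + A*Z)
N(J, D) = 4
(-214/(-242) + N(T(-3, 6), 0))/(30 + 65) - 1*373 = (-214/(-242) + 4)/(30 + 65) - 1*373 = (-214*(-1/242) + 4)/95 - 373 = (107/121 + 4)*(1/95) - 373 = (591/121)*(1/95) - 373 = 591/11495 - 373 = -4287044/11495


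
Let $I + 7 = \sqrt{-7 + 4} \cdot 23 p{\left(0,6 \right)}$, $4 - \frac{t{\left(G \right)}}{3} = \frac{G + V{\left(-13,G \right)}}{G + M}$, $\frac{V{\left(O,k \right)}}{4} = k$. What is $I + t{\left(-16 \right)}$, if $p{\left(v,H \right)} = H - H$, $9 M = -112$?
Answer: $- \frac{55}{16} \approx -3.4375$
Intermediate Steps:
$M = - \frac{112}{9}$ ($M = \frac{1}{9} \left(-112\right) = - \frac{112}{9} \approx -12.444$)
$V{\left(O,k \right)} = 4 k$
$t{\left(G \right)} = 12 - \frac{15 G}{- \frac{112}{9} + G}$ ($t{\left(G \right)} = 12 - 3 \frac{G + 4 G}{G - \frac{112}{9}} = 12 - 3 \frac{5 G}{- \frac{112}{9} + G} = 12 - \frac{15 G}{- \frac{112}{9} + G}$)
$p{\left(v,H \right)} = 0$
$I = -7$ ($I = -7 + \sqrt{-7 + 4} \cdot 23 \cdot 0 = -7 + \sqrt{-3} \cdot 23 \cdot 0 = -7 + i \sqrt{3} \cdot 23 \cdot 0 = -7 + 23 i \sqrt{3} \cdot 0 = -7 + 0 = -7$)
$I + t{\left(-16 \right)} = -7 + \frac{3 \left(-448 - -144\right)}{-112 + 9 \left(-16\right)} = -7 + \frac{3 \left(-448 + 144\right)}{-112 - 144} = -7 + 3 \frac{1}{-256} \left(-304\right) = -7 + 3 \left(- \frac{1}{256}\right) \left(-304\right) = -7 + \frac{57}{16} = - \frac{55}{16}$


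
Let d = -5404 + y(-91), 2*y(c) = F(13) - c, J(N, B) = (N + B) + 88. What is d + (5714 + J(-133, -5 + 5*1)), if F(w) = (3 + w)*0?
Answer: 621/2 ≈ 310.50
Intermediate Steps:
F(w) = 0
J(N, B) = 88 + B + N (J(N, B) = (B + N) + 88 = 88 + B + N)
y(c) = -c/2 (y(c) = (0 - c)/2 = (-c)/2 = -c/2)
d = -10717/2 (d = -5404 - ½*(-91) = -5404 + 91/2 = -10717/2 ≈ -5358.5)
d + (5714 + J(-133, -5 + 5*1)) = -10717/2 + (5714 + (88 + (-5 + 5*1) - 133)) = -10717/2 + (5714 + (88 + (-5 + 5) - 133)) = -10717/2 + (5714 + (88 + 0 - 133)) = -10717/2 + (5714 - 45) = -10717/2 + 5669 = 621/2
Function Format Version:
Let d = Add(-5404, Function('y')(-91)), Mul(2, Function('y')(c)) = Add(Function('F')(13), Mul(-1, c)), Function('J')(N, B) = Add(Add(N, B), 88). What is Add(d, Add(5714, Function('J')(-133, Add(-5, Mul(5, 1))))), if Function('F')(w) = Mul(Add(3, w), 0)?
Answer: Rational(621, 2) ≈ 310.50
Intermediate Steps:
Function('F')(w) = 0
Function('J')(N, B) = Add(88, B, N) (Function('J')(N, B) = Add(Add(B, N), 88) = Add(88, B, N))
Function('y')(c) = Mul(Rational(-1, 2), c) (Function('y')(c) = Mul(Rational(1, 2), Add(0, Mul(-1, c))) = Mul(Rational(1, 2), Mul(-1, c)) = Mul(Rational(-1, 2), c))
d = Rational(-10717, 2) (d = Add(-5404, Mul(Rational(-1, 2), -91)) = Add(-5404, Rational(91, 2)) = Rational(-10717, 2) ≈ -5358.5)
Add(d, Add(5714, Function('J')(-133, Add(-5, Mul(5, 1))))) = Add(Rational(-10717, 2), Add(5714, Add(88, Add(-5, Mul(5, 1)), -133))) = Add(Rational(-10717, 2), Add(5714, Add(88, Add(-5, 5), -133))) = Add(Rational(-10717, 2), Add(5714, Add(88, 0, -133))) = Add(Rational(-10717, 2), Add(5714, -45)) = Add(Rational(-10717, 2), 5669) = Rational(621, 2)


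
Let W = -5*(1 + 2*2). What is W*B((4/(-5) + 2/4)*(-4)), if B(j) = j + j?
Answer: -60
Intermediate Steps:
B(j) = 2*j
W = -25 (W = -5*(1 + 4) = -5*5 = -25)
W*B((4/(-5) + 2/4)*(-4)) = -50*(4/(-5) + 2/4)*(-4) = -50*(4*(-⅕) + 2*(¼))*(-4) = -50*(-⅘ + ½)*(-4) = -50*(-3/10*(-4)) = -50*6/5 = -25*12/5 = -60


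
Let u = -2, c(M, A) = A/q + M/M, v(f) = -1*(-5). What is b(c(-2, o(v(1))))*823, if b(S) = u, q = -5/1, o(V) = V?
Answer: -1646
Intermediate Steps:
v(f) = 5
q = -5 (q = -5*1 = -5)
c(M, A) = 1 - A/5 (c(M, A) = A/(-5) + M/M = A*(-⅕) + 1 = -A/5 + 1 = 1 - A/5)
b(S) = -2
b(c(-2, o(v(1))))*823 = -2*823 = -1646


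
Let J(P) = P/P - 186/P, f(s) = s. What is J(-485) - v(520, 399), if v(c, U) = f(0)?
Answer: 671/485 ≈ 1.3835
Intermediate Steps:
J(P) = 1 - 186/P
v(c, U) = 0
J(-485) - v(520, 399) = (-186 - 485)/(-485) - 1*0 = -1/485*(-671) + 0 = 671/485 + 0 = 671/485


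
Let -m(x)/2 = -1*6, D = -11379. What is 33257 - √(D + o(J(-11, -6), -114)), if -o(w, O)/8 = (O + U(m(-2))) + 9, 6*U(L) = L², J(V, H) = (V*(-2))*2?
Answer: 33257 - 7*I*√219 ≈ 33257.0 - 103.59*I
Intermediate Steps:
J(V, H) = -4*V (J(V, H) = -2*V*2 = -4*V)
m(x) = 12 (m(x) = -(-2)*6 = -2*(-6) = 12)
U(L) = L²/6
o(w, O) = -264 - 8*O (o(w, O) = -8*((O + (⅙)*12²) + 9) = -8*((O + (⅙)*144) + 9) = -8*((O + 24) + 9) = -8*((24 + O) + 9) = -8*(33 + O) = -264 - 8*O)
33257 - √(D + o(J(-11, -6), -114)) = 33257 - √(-11379 + (-264 - 8*(-114))) = 33257 - √(-11379 + (-264 + 912)) = 33257 - √(-11379 + 648) = 33257 - √(-10731) = 33257 - 7*I*√219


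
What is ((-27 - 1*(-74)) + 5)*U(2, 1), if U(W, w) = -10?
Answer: -520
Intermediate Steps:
((-27 - 1*(-74)) + 5)*U(2, 1) = ((-27 - 1*(-74)) + 5)*(-10) = ((-27 + 74) + 5)*(-10) = (47 + 5)*(-10) = 52*(-10) = -520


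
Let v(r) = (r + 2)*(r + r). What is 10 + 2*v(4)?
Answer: 106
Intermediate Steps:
v(r) = 2*r*(2 + r) (v(r) = (2 + r)*(2*r) = 2*r*(2 + r))
10 + 2*v(4) = 10 + 2*(2*4*(2 + 4)) = 10 + 2*(2*4*6) = 10 + 2*48 = 10 + 96 = 106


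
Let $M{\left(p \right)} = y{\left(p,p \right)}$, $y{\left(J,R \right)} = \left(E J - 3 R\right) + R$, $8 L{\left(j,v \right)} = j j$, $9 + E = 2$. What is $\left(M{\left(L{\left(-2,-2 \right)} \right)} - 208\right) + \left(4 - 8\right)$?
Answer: $- \frac{433}{2} \approx -216.5$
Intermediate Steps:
$E = -7$ ($E = -9 + 2 = -7$)
$L{\left(j,v \right)} = \frac{j^{2}}{8}$ ($L{\left(j,v \right)} = \frac{j j}{8} = \frac{j^{2}}{8}$)
$y{\left(J,R \right)} = - 7 J - 2 R$ ($y{\left(J,R \right)} = \left(- 7 J - 3 R\right) + R = - 7 J - 2 R$)
$M{\left(p \right)} = - 9 p$ ($M{\left(p \right)} = - 7 p - 2 p = - 9 p$)
$\left(M{\left(L{\left(-2,-2 \right)} \right)} - 208\right) + \left(4 - 8\right) = \left(- 9 \frac{\left(-2\right)^{2}}{8} - 208\right) + \left(4 - 8\right) = \left(- 9 \cdot \frac{1}{8} \cdot 4 - 208\right) + \left(4 - 8\right) = \left(\left(-9\right) \frac{1}{2} - 208\right) - 4 = \left(- \frac{9}{2} - 208\right) - 4 = - \frac{425}{2} - 4 = - \frac{433}{2}$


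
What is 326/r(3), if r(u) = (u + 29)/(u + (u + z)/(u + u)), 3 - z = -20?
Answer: 1793/24 ≈ 74.708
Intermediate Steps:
z = 23 (z = 3 - 1*(-20) = 3 + 20 = 23)
r(u) = (29 + u)/(u + (23 + u)/(2*u)) (r(u) = (u + 29)/(u + (u + 23)/(u + u)) = (29 + u)/(u + (23 + u)/((2*u))) = (29 + u)/(u + (23 + u)*(1/(2*u))) = (29 + u)/(u + (23 + u)/(2*u)))
326/r(3) = 326/((2*3*(29 + 3)/(23 + 3 + 2*3**2))) = 326/((2*3*32/(23 + 3 + 2*9))) = 326/((2*3*32/(23 + 3 + 18))) = 326/((2*3*32/44)) = 326/((2*3*(1/44)*32)) = 326/(48/11) = 326*(11/48) = 1793/24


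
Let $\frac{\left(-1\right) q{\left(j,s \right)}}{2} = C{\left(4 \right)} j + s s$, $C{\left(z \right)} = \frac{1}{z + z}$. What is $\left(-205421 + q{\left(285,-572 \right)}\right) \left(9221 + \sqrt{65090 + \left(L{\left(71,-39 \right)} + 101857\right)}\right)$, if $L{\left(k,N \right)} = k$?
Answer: $- \frac{31715085461}{4} - \frac{127259317 \sqrt{122}}{4} \approx -8.2802 \cdot 10^{9}$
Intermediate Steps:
$C{\left(z \right)} = \frac{1}{2 z}$
$q{\left(j,s \right)} = - 2 s^{2} - \frac{j}{4}$ ($q{\left(j,s \right)} = - 2 \left(\frac{1}{2 \cdot 4} j + s s\right) = - 2 \left(\frac{1}{2} \cdot \frac{1}{4} j + s^{2}\right) = - 2 \left(\frac{j}{8} + s^{2}\right) = - 2 \left(s^{2} + \frac{j}{8}\right) = - 2 s^{2} - \frac{j}{4}$)
$\left(-205421 + q{\left(285,-572 \right)}\right) \left(9221 + \sqrt{65090 + \left(L{\left(71,-39 \right)} + 101857\right)}\right) = \left(-205421 - \left(\frac{285}{4} + 2 \left(-572\right)^{2}\right)\right) \left(9221 + \sqrt{65090 + \left(71 + 101857\right)}\right) = \left(-205421 - \frac{2617757}{4}\right) \left(9221 + \sqrt{65090 + 101928}\right) = \left(-205421 - \frac{2617757}{4}\right) \left(9221 + \sqrt{167018}\right) = \left(-205421 - \frac{2617757}{4}\right) \left(9221 + 37 \sqrt{122}\right) = - \frac{3439441 \left(9221 + 37 \sqrt{122}\right)}{4} = - \frac{31715085461}{4} - \frac{127259317 \sqrt{122}}{4}$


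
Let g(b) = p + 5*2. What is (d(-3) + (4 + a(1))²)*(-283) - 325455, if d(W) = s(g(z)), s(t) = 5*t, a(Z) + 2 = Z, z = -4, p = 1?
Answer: -343567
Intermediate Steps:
g(b) = 11 (g(b) = 1 + 5*2 = 1 + 10 = 11)
a(Z) = -2 + Z
d(W) = 55 (d(W) = 5*11 = 55)
(d(-3) + (4 + a(1))²)*(-283) - 325455 = (55 + (4 + (-2 + 1))²)*(-283) - 325455 = (55 + (4 - 1)²)*(-283) - 325455 = (55 + 3²)*(-283) - 325455 = (55 + 9)*(-283) - 325455 = 64*(-283) - 325455 = -18112 - 325455 = -343567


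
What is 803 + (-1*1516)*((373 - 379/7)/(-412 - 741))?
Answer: 9864725/8071 ≈ 1222.2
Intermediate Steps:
803 + (-1*1516)*((373 - 379/7)/(-412 - 741)) = 803 - 1516*(373 - 379*1/7)/(-1153) = 803 - 1516*(373 - 379/7)*(-1)/1153 = 803 - 3383712*(-1)/(7*1153) = 803 - 1516*(-2232/8071) = 803 + 3383712/8071 = 9864725/8071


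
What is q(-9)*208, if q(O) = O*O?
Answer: 16848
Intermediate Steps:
q(O) = O²
q(-9)*208 = (-9)²*208 = 81*208 = 16848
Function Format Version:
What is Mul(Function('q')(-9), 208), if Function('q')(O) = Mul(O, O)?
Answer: 16848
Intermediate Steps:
Function('q')(O) = Pow(O, 2)
Mul(Function('q')(-9), 208) = Mul(Pow(-9, 2), 208) = Mul(81, 208) = 16848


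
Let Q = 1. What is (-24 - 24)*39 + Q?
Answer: -1871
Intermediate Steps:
(-24 - 24)*39 + Q = (-24 - 24)*39 + 1 = -48*39 + 1 = -1872 + 1 = -1871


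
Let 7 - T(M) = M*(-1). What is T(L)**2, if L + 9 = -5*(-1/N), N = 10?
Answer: 9/4 ≈ 2.2500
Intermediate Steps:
L = -17/2 (L = -9 - 5/((-1*10)) = -9 - 5/(-10) = -9 - 5*(-1/10) = -9 + 1/2 = -17/2 ≈ -8.5000)
T(M) = 7 + M (T(M) = 7 - M*(-1) = 7 - (-1)*M = 7 + M)
T(L)**2 = (7 - 17/2)**2 = (-3/2)**2 = 9/4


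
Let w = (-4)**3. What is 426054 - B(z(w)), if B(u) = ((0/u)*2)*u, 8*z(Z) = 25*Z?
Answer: 426054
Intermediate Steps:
w = -64
z(Z) = 25*Z/8 (z(Z) = (25*Z)/8 = 25*Z/8)
B(u) = 0 (B(u) = (0*2)*u = 0*u = 0)
426054 - B(z(w)) = 426054 - 1*0 = 426054 + 0 = 426054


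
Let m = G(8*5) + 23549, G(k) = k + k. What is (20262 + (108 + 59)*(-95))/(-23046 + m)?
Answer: 4397/583 ≈ 7.5420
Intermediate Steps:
G(k) = 2*k
m = 23629 (m = 2*(8*5) + 23549 = 2*40 + 23549 = 80 + 23549 = 23629)
(20262 + (108 + 59)*(-95))/(-23046 + m) = (20262 + (108 + 59)*(-95))/(-23046 + 23629) = (20262 + 167*(-95))/583 = (20262 - 15865)*(1/583) = 4397*(1/583) = 4397/583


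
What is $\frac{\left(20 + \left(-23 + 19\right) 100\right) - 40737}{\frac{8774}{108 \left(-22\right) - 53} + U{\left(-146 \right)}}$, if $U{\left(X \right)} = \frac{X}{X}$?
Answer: $\frac{99873193}{6345} \approx 15740.0$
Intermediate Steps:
$U{\left(X \right)} = 1$
$\frac{\left(20 + \left(-23 + 19\right) 100\right) - 40737}{\frac{8774}{108 \left(-22\right) - 53} + U{\left(-146 \right)}} = \frac{\left(20 + \left(-23 + 19\right) 100\right) - 40737}{\frac{8774}{108 \left(-22\right) - 53} + 1} = \frac{\left(20 - 400\right) - 40737}{\frac{8774}{-2376 - 53} + 1} = \frac{\left(20 - 400\right) - 40737}{\frac{8774}{-2429} + 1} = \frac{-380 - 40737}{8774 \left(- \frac{1}{2429}\right) + 1} = - \frac{41117}{- \frac{8774}{2429} + 1} = - \frac{41117}{- \frac{6345}{2429}} = \left(-41117\right) \left(- \frac{2429}{6345}\right) = \frac{99873193}{6345}$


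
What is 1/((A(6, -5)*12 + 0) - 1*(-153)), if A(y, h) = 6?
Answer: 1/225 ≈ 0.0044444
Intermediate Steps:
1/((A(6, -5)*12 + 0) - 1*(-153)) = 1/((6*12 + 0) - 1*(-153)) = 1/((72 + 0) + 153) = 1/(72 + 153) = 1/225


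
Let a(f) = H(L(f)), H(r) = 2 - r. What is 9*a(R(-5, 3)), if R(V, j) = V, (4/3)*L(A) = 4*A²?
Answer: -657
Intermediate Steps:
L(A) = 3*A² (L(A) = 3*(4*A²)/4 = 3*A²)
a(f) = 2 - 3*f²
9*a(R(-5, 3)) = 9*(2 - 3*(-5)²) = 9*(2 - 3*25) = 9*(2 - 75) = 9*(-73) = -657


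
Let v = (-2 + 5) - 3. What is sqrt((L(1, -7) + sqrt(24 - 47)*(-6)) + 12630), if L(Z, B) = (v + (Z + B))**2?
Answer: sqrt(12666 - 6*I*sqrt(23)) ≈ 112.54 - 0.1278*I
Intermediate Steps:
v = 0 (v = 3 - 3 = 0)
L(Z, B) = (B + Z)**2 (L(Z, B) = (0 + (Z + B))**2 = (0 + (B + Z))**2 = (B + Z)**2)
sqrt((L(1, -7) + sqrt(24 - 47)*(-6)) + 12630) = sqrt(((-7 + 1)**2 + sqrt(24 - 47)*(-6)) + 12630) = sqrt(((-6)**2 + sqrt(-23)*(-6)) + 12630) = sqrt((36 + (I*sqrt(23))*(-6)) + 12630) = sqrt((36 - 6*I*sqrt(23)) + 12630) = sqrt(12666 - 6*I*sqrt(23))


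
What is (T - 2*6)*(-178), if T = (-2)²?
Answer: 1424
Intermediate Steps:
T = 4
(T - 2*6)*(-178) = (4 - 2*6)*(-178) = (4 - 12)*(-178) = -8*(-178) = 1424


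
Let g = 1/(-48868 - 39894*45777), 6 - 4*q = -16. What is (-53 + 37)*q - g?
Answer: -357566710511/4063258074 ≈ -88.000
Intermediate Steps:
q = 11/2 (q = 3/2 - ¼*(-16) = 3/2 + 4 = 11/2 ≈ 5.5000)
g = -1/4063258074 (g = (1/45777)/(-88762) = -1/88762*1/45777 = -1/4063258074 ≈ -2.4611e-10)
(-53 + 37)*q - g = (-53 + 37)*(11/2) - 1*(-1/4063258074) = -16*11/2 + 1/4063258074 = -88 + 1/4063258074 = -357566710511/4063258074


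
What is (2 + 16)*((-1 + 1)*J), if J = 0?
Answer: 0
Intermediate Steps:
(2 + 16)*((-1 + 1)*J) = (2 + 16)*((-1 + 1)*0) = 18*(0*0) = 18*0 = 0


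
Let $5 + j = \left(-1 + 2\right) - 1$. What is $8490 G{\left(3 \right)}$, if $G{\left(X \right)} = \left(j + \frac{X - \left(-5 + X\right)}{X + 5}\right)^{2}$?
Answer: $\frac{5200125}{32} \approx 1.625 \cdot 10^{5}$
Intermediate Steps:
$j = -5$ ($j = -5 + \left(\left(-1 + 2\right) - 1\right) = -5 + \left(1 - 1\right) = -5 + 0 = -5$)
$G{\left(X \right)} = \left(-5 + \frac{5}{5 + X}\right)^{2}$ ($G{\left(X \right)} = \left(-5 + \frac{X - \left(-5 + X\right)}{X + 5}\right)^{2} = \left(-5 + \frac{5}{5 + X}\right)^{2}$)
$8490 G{\left(3 \right)} = 8490 \frac{25 \left(4 + 3\right)^{2}}{\left(5 + 3\right)^{2}} = 8490 \frac{25 \cdot 7^{2}}{64} = 8490 \cdot 25 \cdot 49 \cdot \frac{1}{64} = 8490 \cdot \frac{1225}{64} = \frac{5200125}{32}$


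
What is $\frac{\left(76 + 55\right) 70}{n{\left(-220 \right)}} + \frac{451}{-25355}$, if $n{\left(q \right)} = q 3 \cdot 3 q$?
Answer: $\frac{13109}{4016232} \approx 0.003264$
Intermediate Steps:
$n{\left(q \right)} = 9 q^{2}$ ($n{\left(q \right)} = 3 q 3 q = 9 q q = 9 q^{2}$)
$\frac{\left(76 + 55\right) 70}{n{\left(-220 \right)}} + \frac{451}{-25355} = \frac{\left(76 + 55\right) 70}{9 \left(-220\right)^{2}} + \frac{451}{-25355} = \frac{131 \cdot 70}{9 \cdot 48400} + 451 \left(- \frac{1}{25355}\right) = \frac{9170}{435600} - \frac{41}{2305} = 9170 \cdot \frac{1}{435600} - \frac{41}{2305} = \frac{917}{43560} - \frac{41}{2305} = \frac{13109}{4016232}$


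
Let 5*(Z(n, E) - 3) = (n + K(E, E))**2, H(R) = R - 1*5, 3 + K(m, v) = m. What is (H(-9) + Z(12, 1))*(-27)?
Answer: -243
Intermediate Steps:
K(m, v) = -3 + m
H(R) = -5 + R (H(R) = R - 5 = -5 + R)
Z(n, E) = 3 + (-3 + E + n)**2/5 (Z(n, E) = 3 + (n + (-3 + E))**2/5 = 3 + (-3 + E + n)**2/5)
(H(-9) + Z(12, 1))*(-27) = ((-5 - 9) + (3 + (-3 + 1 + 12)**2/5))*(-27) = (-14 + (3 + (1/5)*10**2))*(-27) = (-14 + (3 + (1/5)*100))*(-27) = (-14 + (3 + 20))*(-27) = (-14 + 23)*(-27) = 9*(-27) = -243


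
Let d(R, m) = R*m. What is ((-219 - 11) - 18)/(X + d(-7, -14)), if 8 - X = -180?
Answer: -124/143 ≈ -0.86713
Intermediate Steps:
X = 188 (X = 8 - 1*(-180) = 8 + 180 = 188)
((-219 - 11) - 18)/(X + d(-7, -14)) = ((-219 - 11) - 18)/(188 - 7*(-14)) = (-230 - 18)/(188 + 98) = -248/286 = -248*1/286 = -124/143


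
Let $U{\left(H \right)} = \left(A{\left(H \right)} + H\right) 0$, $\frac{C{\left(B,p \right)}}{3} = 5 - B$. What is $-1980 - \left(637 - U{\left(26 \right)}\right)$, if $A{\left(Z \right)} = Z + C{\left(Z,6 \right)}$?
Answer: $-2617$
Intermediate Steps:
$C{\left(B,p \right)} = 15 - 3 B$ ($C{\left(B,p \right)} = 3 \left(5 - B\right) = 15 - 3 B$)
$A{\left(Z \right)} = 15 - 2 Z$ ($A{\left(Z \right)} = Z - \left(-15 + 3 Z\right) = 15 - 2 Z$)
$U{\left(H \right)} = 0$ ($U{\left(H \right)} = \left(\left(15 - 2 H\right) + H\right) 0 = \left(15 - H\right) 0 = 0$)
$-1980 - \left(637 - U{\left(26 \right)}\right) = -1980 - \left(637 - 0\right) = -1980 - \left(637 + 0\right) = -1980 - 637 = -2617$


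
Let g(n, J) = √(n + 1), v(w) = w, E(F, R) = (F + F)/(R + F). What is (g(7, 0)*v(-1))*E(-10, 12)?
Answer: 20*√2 ≈ 28.284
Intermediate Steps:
E(F, R) = 2*F/(F + R) (E(F, R) = (2*F)/(F + R) = 2*F/(F + R))
g(n, J) = √(1 + n)
(g(7, 0)*v(-1))*E(-10, 12) = (√(1 + 7)*(-1))*(2*(-10)/(-10 + 12)) = (√8*(-1))*(2*(-10)/2) = ((2*√2)*(-1))*(2*(-10)*(½)) = -2*√2*(-10) = 20*√2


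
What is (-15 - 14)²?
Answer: 841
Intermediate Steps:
(-15 - 14)² = (-29)² = 841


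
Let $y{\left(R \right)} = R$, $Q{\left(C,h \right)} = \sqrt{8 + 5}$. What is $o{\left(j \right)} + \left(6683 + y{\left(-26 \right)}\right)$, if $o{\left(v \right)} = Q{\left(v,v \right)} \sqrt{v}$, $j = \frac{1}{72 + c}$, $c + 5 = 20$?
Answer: $6657 + \frac{\sqrt{1131}}{87} \approx 6657.4$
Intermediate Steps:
$Q{\left(C,h \right)} = \sqrt{13}$
$c = 15$ ($c = -5 + 20 = 15$)
$j = \frac{1}{87}$ ($j = \frac{1}{72 + 15} = \frac{1}{87} \approx 0.011494$)
$o{\left(v \right)} = \sqrt{13} \sqrt{v}$
$o{\left(j \right)} + \left(6683 + y{\left(-26 \right)}\right) = \frac{\sqrt{13}}{\sqrt{87}} + \left(6683 - 26\right) = \sqrt{13} \frac{\sqrt{87}}{87} + 6657 = \frac{\sqrt{1131}}{87} + 6657 = 6657 + \frac{\sqrt{1131}}{87}$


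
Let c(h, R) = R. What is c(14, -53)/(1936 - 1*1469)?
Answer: -53/467 ≈ -0.11349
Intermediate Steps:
c(14, -53)/(1936 - 1*1469) = -53/(1936 - 1*1469) = -53/(1936 - 1469) = -53/467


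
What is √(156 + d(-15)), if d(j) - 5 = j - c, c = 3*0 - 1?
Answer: 7*√3 ≈ 12.124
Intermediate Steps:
c = -1 (c = 0 - 1 = -1)
d(j) = 6 + j (d(j) = 5 + (j - 1*(-1)) = 5 + (j + 1) = 5 + (1 + j) = 6 + j)
√(156 + d(-15)) = √(156 + (6 - 15)) = √(156 - 9) = √147 = 7*√3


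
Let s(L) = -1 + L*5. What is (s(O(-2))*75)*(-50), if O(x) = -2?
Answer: 41250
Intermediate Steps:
s(L) = -1 + 5*L
(s(O(-2))*75)*(-50) = ((-1 + 5*(-2))*75)*(-50) = ((-1 - 10)*75)*(-50) = -11*75*(-50) = -825*(-50) = 41250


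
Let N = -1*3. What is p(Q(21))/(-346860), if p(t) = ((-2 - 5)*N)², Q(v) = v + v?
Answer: -49/38540 ≈ -0.0012714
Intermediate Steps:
N = -3
Q(v) = 2*v
p(t) = 441 (p(t) = ((-2 - 5)*(-3))² = (-7*(-3))² = 21² = 441)
p(Q(21))/(-346860) = 441/(-346860) = 441*(-1/346860) = -49/38540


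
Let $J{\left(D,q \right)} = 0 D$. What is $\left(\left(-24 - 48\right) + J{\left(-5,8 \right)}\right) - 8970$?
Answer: $-9042$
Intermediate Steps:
$J{\left(D,q \right)} = 0$
$\left(\left(-24 - 48\right) + J{\left(-5,8 \right)}\right) - 8970 = \left(\left(-24 - 48\right) + 0\right) - 8970 = \left(-72 + 0\right) - 8970 = -72 - 8970 = -9042$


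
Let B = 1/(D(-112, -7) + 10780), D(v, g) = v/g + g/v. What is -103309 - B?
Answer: -17845286749/172737 ≈ -1.0331e+5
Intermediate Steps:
D(v, g) = g/v + v/g
B = 16/172737 (B = 1/((-7/(-112) - 112/(-7)) + 10780) = 1/((-7*(-1/112) - 112*(-⅐)) + 10780) = 1/((1/16 + 16) + 10780) = 1/(257/16 + 10780) = 1/(172737/16) = 16/172737 ≈ 9.2626e-5)
-103309 - B = -103309 - 1*16/172737 = -103309 - 16/172737 = -17845286749/172737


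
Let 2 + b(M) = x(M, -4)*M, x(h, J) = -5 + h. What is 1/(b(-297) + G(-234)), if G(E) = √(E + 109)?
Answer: -I/(-89692*I + 5*√5) ≈ 1.1149e-5 - 1.3898e-9*I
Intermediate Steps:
b(M) = -2 + M*(-5 + M) (b(M) = -2 + (-5 + M)*M = -2 + M*(-5 + M))
G(E) = √(109 + E)
1/(b(-297) + G(-234)) = 1/((-2 - 297*(-5 - 297)) + √(109 - 234)) = 1/((-2 - 297*(-302)) + √(-125)) = 1/((-2 + 89694) + 5*I*√5) = 1/(89692 + 5*I*√5)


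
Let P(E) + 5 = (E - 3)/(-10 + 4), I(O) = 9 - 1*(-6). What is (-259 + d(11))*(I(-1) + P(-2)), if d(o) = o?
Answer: -8060/3 ≈ -2686.7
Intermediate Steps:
I(O) = 15 (I(O) = 9 + 6 = 15)
P(E) = -9/2 - E/6 (P(E) = -5 + (E - 3)/(-10 + 4) = -5 + (-3 + E)/(-6) = -5 + (-3 + E)*(-⅙) = -5 + (½ - E/6) = -9/2 - E/6)
(-259 + d(11))*(I(-1) + P(-2)) = (-259 + 11)*(15 + (-9/2 - ⅙*(-2))) = -248*(15 + (-9/2 + ⅓)) = -248*(15 - 25/6) = -248*65/6 = -8060/3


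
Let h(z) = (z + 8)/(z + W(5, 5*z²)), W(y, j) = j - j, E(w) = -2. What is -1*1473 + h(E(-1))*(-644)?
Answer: 459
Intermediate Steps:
W(y, j) = 0
h(z) = (8 + z)/z (h(z) = (z + 8)/(z + 0) = (8 + z)/z)
-1*1473 + h(E(-1))*(-644) = -1*1473 + ((8 - 2)/(-2))*(-644) = -1473 - ½*6*(-644) = -1473 - 3*(-644) = -1473 + 1932 = 459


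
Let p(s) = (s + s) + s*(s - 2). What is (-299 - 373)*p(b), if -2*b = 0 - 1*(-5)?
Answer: -4200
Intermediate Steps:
b = -5/2 (b = -(0 - 1*(-5))/2 = -(0 + 5)/2 = -½*5 = -5/2 ≈ -2.5000)
p(s) = 2*s + s*(-2 + s)
(-299 - 373)*p(b) = (-299 - 373)*(-5/2)² = -672*25/4 = -4200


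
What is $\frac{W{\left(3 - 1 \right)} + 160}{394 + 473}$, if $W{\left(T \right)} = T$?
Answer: $\frac{54}{289} \approx 0.18685$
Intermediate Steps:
$\frac{W{\left(3 - 1 \right)} + 160}{394 + 473} = \frac{\left(3 - 1\right) + 160}{394 + 473} = \frac{2 + 160}{867} = 162 \cdot \frac{1}{867} = \frac{54}{289}$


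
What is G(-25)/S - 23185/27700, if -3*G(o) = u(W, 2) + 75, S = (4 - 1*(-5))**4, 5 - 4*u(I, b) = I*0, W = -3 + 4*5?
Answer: -22923124/27260955 ≈ -0.84088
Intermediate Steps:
W = 17 (W = -3 + 20 = 17)
u(I, b) = 5/4 (u(I, b) = 5/4 - I*0/4 = 5/4 - 1/4*0 = 5/4 + 0 = 5/4)
S = 6561 (S = (4 + 5)**4 = 9**4 = 6561)
G(o) = -305/12 (G(o) = -(5/4 + 75)/3 = -1/3*305/4 = -305/12)
G(-25)/S - 23185/27700 = -305/12/6561 - 23185/27700 = -305/12*1/6561 - 23185*1/27700 = -305/78732 - 4637/5540 = -22923124/27260955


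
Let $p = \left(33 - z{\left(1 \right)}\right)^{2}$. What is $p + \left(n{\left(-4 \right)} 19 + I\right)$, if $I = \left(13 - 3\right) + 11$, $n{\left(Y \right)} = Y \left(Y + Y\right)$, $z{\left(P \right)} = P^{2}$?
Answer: $1653$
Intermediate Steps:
$n{\left(Y \right)} = 2 Y^{2}$ ($n{\left(Y \right)} = Y 2 Y = 2 Y^{2}$)
$I = 21$ ($I = 10 + 11 = 21$)
$p = 1024$ ($p = \left(33 - 1^{2}\right)^{2} = \left(33 - 1\right)^{2} = 32^{2} = 1024$)
$p + \left(n{\left(-4 \right)} 19 + I\right) = 1024 + \left(2 \left(-4\right)^{2} \cdot 19 + 21\right) = 1024 + \left(2 \cdot 16 \cdot 19 + 21\right) = 1024 + \left(32 \cdot 19 + 21\right) = 1024 + \left(608 + 21\right) = 1024 + 629 = 1653$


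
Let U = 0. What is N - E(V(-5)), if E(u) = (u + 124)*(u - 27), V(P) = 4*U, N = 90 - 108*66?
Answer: -3690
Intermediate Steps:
N = -7038 (N = 90 - 7128 = -7038)
V(P) = 0 (V(P) = 4*0 = 0)
E(u) = (-27 + u)*(124 + u) (E(u) = (124 + u)*(-27 + u) = (-27 + u)*(124 + u))
N - E(V(-5)) = -7038 - (-3348 + 0² + 97*0) = -7038 - (-3348 + 0 + 0) = -7038 - 1*(-3348) = -7038 + 3348 = -3690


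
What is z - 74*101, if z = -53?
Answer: -7527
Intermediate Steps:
z - 74*101 = -53 - 74*101 = -53 - 7474 = -7527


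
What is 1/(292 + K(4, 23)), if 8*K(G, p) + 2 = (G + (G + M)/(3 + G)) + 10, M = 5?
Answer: 56/16445 ≈ 0.0034053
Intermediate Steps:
K(G, p) = 1 + G/8 + (5 + G)/(8*(3 + G)) (K(G, p) = -1/4 + ((G + (G + 5)/(3 + G)) + 10)/8 = -1/4 + ((G + (5 + G)/(3 + G)) + 10)/8 = -1/4 + (10 + G + (5 + G)/(3 + G))/8 = -1/4 + (5/4 + G/8 + (5 + G)/(8*(3 + G))) = 1 + G/8 + (5 + G)/(8*(3 + G)))
1/(292 + K(4, 23)) = 1/(292 + (29 + 4**2 + 12*4)/(8*(3 + 4))) = 1/(292 + (1/8)*(29 + 16 + 48)/7) = 1/(292 + (1/8)*(1/7)*93) = 1/(292 + 93/56) = 1/(16445/56) = 56/16445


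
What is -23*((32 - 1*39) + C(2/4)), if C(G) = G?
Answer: 299/2 ≈ 149.50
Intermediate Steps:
-23*((32 - 1*39) + C(2/4)) = -23*((32 - 1*39) + 2/4) = -23*((32 - 39) + 2*(¼)) = -23*(-7 + ½) = -23*(-13/2) = 299/2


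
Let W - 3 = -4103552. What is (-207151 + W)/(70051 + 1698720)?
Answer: -4310700/1768771 ≈ -2.4371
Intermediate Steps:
W = -4103549 (W = 3 - 4103552 = -4103549)
(-207151 + W)/(70051 + 1698720) = (-207151 - 4103549)/(70051 + 1698720) = -4310700/1768771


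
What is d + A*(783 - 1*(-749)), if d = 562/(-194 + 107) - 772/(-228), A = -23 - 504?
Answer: -1334577773/1653 ≈ -8.0737e+5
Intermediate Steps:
A = -527
d = -5081/1653 (d = 562/(-87) - 772*(-1/228) = 562*(-1/87) + 193/57 = -562/87 + 193/57 = -5081/1653 ≈ -3.0738)
d + A*(783 - 1*(-749)) = -5081/1653 - 527*(783 - 1*(-749)) = -5081/1653 - 527*(783 + 749) = -5081/1653 - 527*1532 = -5081/1653 - 807364 = -1334577773/1653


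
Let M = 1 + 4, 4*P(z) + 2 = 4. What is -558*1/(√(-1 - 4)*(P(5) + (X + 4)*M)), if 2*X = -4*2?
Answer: 1116*I*√5/5 ≈ 499.09*I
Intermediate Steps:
X = -4 (X = (-4*2)/2 = (½)*(-8) = -4)
P(z) = ½ (P(z) = -½ + (¼)*4 = -½ + 1 = ½)
M = 5
-558*1/(√(-1 - 4)*(P(5) + (X + 4)*M)) = -558*1/((½ + (-4 + 4)*5)*√(-1 - 4)) = -558*(-I*√5/(5*(½ + 0*5))) = -558*(-I*√5/(5*(½ + 0))) = -558*(-2*I*√5/5) = -(-1116)*I*√5/5 = 1116*I*√5/5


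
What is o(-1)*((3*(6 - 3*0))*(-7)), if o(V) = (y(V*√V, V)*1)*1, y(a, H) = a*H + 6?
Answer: -756 - 126*I ≈ -756.0 - 126.0*I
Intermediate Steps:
y(a, H) = 6 + H*a (y(a, H) = H*a + 6 = 6 + H*a)
o(V) = 6 + V^(5/2) (o(V) = ((6 + V*(V*√V))*1)*1 = ((6 + V*V^(3/2))*1)*1 = ((6 + V^(5/2))*1)*1 = (6 + V^(5/2))*1 = 6 + V^(5/2))
o(-1)*((3*(6 - 3*0))*(-7)) = (6 + (-1)^(5/2))*((3*(6 - 3*0))*(-7)) = (6 + I)*((3*(6 + 0))*(-7)) = (6 + I)*((3*6)*(-7)) = (6 + I)*(18*(-7)) = (6 + I)*(-126) = -756 - 126*I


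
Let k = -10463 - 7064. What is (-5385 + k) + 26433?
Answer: 3521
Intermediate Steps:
k = -17527
(-5385 + k) + 26433 = (-5385 - 17527) + 26433 = -22912 + 26433 = 3521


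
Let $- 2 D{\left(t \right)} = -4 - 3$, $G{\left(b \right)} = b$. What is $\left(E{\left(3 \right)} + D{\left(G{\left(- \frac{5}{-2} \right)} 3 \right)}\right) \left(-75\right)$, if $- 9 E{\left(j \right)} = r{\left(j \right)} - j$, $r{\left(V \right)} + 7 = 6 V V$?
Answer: $\frac{625}{6} \approx 104.17$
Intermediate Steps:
$r{\left(V \right)} = -7 + 6 V^{2}$ ($r{\left(V \right)} = -7 + 6 V V = -7 + 6 V^{2}$)
$E{\left(j \right)} = \frac{7}{9} - \frac{2 j^{2}}{3} + \frac{j}{9}$ ($E{\left(j \right)} = - \frac{\left(-7 + 6 j^{2}\right) - j}{9} = - \frac{-7 - j + 6 j^{2}}{9} = \frac{7}{9} - \frac{2 j^{2}}{3} + \frac{j}{9}$)
$D{\left(t \right)} = \frac{7}{2}$ ($D{\left(t \right)} = - \frac{-4 - 3}{2} = \left(- \frac{1}{2}\right) \left(-7\right) = \frac{7}{2}$)
$\left(E{\left(3 \right)} + D{\left(G{\left(- \frac{5}{-2} \right)} 3 \right)}\right) \left(-75\right) = \left(\left(\frac{7}{9} - \frac{2 \cdot 3^{2}}{3} + \frac{1}{9} \cdot 3\right) + \frac{7}{2}\right) \left(-75\right) = \left(\left(\frac{7}{9} - 6 + \frac{1}{3}\right) + \frac{7}{2}\right) \left(-75\right) = \left(- \frac{44}{9} + \frac{7}{2}\right) \left(-75\right) = \left(- \frac{25}{18}\right) \left(-75\right) = \frac{625}{6}$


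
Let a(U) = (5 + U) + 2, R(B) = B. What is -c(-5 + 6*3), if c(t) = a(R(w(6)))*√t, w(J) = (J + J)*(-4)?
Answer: 41*√13 ≈ 147.83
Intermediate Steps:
w(J) = -8*J (w(J) = (2*J)*(-4) = -8*J)
a(U) = 7 + U
c(t) = -41*√t (c(t) = (7 - 8*6)*√t = (7 - 48)*√t = -41*√t)
-c(-5 + 6*3) = -(-41)*√(-5 + 6*3) = -(-41)*√(-5 + 18) = -(-41)*√13 = 41*√13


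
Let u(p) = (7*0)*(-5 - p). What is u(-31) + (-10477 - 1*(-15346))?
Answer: 4869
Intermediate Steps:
u(p) = 0 (u(p) = 0*(-5 - p) = 0)
u(-31) + (-10477 - 1*(-15346)) = 0 + (-10477 - 1*(-15346)) = 0 + (-10477 + 15346) = 0 + 4869 = 4869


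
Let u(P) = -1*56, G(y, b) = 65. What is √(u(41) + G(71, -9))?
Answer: 3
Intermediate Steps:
u(P) = -56
√(u(41) + G(71, -9)) = √(-56 + 65) = √9 = 3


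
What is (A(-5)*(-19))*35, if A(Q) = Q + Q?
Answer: 6650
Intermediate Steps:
A(Q) = 2*Q
(A(-5)*(-19))*35 = ((2*(-5))*(-19))*35 = -10*(-19)*35 = 190*35 = 6650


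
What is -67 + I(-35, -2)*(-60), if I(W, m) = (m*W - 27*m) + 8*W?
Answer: 9293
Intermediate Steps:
I(W, m) = -27*m + 8*W + W*m (I(W, m) = (W*m - 27*m) + 8*W = (-27*m + W*m) + 8*W = -27*m + 8*W + W*m)
-67 + I(-35, -2)*(-60) = -67 + (-27*(-2) + 8*(-35) - 35*(-2))*(-60) = -67 + (54 - 280 + 70)*(-60) = -67 - 156*(-60) = -67 + 9360 = 9293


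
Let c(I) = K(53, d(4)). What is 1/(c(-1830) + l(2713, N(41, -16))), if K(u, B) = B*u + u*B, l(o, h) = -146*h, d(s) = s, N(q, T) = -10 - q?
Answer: 1/7870 ≈ 0.00012706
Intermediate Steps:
K(u, B) = 2*B*u (K(u, B) = B*u + B*u = 2*B*u)
c(I) = 424 (c(I) = 2*4*53 = 424)
1/(c(-1830) + l(2713, N(41, -16))) = 1/(424 - 146*(-10 - 1*41)) = 1/(424 - 146*(-10 - 41)) = 1/(424 - 146*(-51)) = 1/(424 + 7446) = 1/7870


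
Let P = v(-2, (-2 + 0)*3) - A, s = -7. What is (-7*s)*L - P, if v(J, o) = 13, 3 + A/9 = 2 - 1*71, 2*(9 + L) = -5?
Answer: -2449/2 ≈ -1224.5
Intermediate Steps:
L = -23/2 (L = -9 + (½)*(-5) = -9 - 5/2 = -23/2 ≈ -11.500)
A = -648 (A = -27 + 9*(2 - 1*71) = -27 + 9*(2 - 71) = -27 + 9*(-69) = -27 - 621 = -648)
P = 661 (P = 13 - 1*(-648) = 13 + 648 = 661)
(-7*s)*L - P = -7*(-7)*(-23/2) - 1*661 = 49*(-23/2) - 661 = -1127/2 - 661 = -2449/2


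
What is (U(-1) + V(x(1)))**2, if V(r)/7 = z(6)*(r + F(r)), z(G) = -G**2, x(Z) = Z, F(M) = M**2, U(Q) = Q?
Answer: 255025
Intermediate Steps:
V(r) = -252*r - 252*r**2 (V(r) = 7*((-1*6**2)*(r + r**2)) = 7*((-1*36)*(r + r**2)) = 7*(-36*(r + r**2)) = 7*(-36*r - 36*r**2) = -252*r - 252*r**2)
(U(-1) + V(x(1)))**2 = (-1 + 252*1*(-1 - 1*1))**2 = (-1 + 252*1*(-1 - 1))**2 = (-1 + 252*1*(-2))**2 = (-1 - 504)**2 = (-505)**2 = 255025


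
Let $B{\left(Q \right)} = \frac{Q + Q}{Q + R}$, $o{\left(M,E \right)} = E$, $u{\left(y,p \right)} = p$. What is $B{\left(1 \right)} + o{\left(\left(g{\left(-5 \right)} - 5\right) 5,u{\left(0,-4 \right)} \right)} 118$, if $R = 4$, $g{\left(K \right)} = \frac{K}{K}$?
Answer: $- \frac{2358}{5} \approx -471.6$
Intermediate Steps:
$g{\left(K \right)} = 1$
$B{\left(Q \right)} = \frac{2 Q}{4 + Q}$ ($B{\left(Q \right)} = \frac{Q + Q}{Q + 4} = \frac{2 Q}{4 + Q}$)
$B{\left(1 \right)} + o{\left(\left(g{\left(-5 \right)} - 5\right) 5,u{\left(0,-4 \right)} \right)} 118 = 2 \cdot 1 \frac{1}{4 + 1} - 472 = 2 \cdot 1 \cdot \frac{1}{5} - 472 = \frac{2}{5} - 472 = - \frac{2358}{5}$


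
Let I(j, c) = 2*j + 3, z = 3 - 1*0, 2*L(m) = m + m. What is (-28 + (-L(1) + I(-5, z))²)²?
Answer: 1296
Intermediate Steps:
L(m) = m (L(m) = (m + m)/2 = (2*m)/2 = m)
z = 3 (z = 3 + 0 = 3)
I(j, c) = 3 + 2*j
(-28 + (-L(1) + I(-5, z))²)² = (-28 + (-1*1 + (3 + 2*(-5)))²)² = (-28 + (-1 + (3 - 10))²)² = (-28 + (-1 - 7)²)² = (-28 + (-8)²)² = (-28 + 64)² = 36² = 1296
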